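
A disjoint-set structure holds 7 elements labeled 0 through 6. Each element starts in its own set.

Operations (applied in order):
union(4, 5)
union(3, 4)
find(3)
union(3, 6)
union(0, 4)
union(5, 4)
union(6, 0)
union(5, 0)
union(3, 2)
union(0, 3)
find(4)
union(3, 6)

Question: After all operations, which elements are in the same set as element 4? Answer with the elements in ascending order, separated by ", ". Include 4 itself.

Step 1: union(4, 5) -> merged; set of 4 now {4, 5}
Step 2: union(3, 4) -> merged; set of 3 now {3, 4, 5}
Step 3: find(3) -> no change; set of 3 is {3, 4, 5}
Step 4: union(3, 6) -> merged; set of 3 now {3, 4, 5, 6}
Step 5: union(0, 4) -> merged; set of 0 now {0, 3, 4, 5, 6}
Step 6: union(5, 4) -> already same set; set of 5 now {0, 3, 4, 5, 6}
Step 7: union(6, 0) -> already same set; set of 6 now {0, 3, 4, 5, 6}
Step 8: union(5, 0) -> already same set; set of 5 now {0, 3, 4, 5, 6}
Step 9: union(3, 2) -> merged; set of 3 now {0, 2, 3, 4, 5, 6}
Step 10: union(0, 3) -> already same set; set of 0 now {0, 2, 3, 4, 5, 6}
Step 11: find(4) -> no change; set of 4 is {0, 2, 3, 4, 5, 6}
Step 12: union(3, 6) -> already same set; set of 3 now {0, 2, 3, 4, 5, 6}
Component of 4: {0, 2, 3, 4, 5, 6}

Answer: 0, 2, 3, 4, 5, 6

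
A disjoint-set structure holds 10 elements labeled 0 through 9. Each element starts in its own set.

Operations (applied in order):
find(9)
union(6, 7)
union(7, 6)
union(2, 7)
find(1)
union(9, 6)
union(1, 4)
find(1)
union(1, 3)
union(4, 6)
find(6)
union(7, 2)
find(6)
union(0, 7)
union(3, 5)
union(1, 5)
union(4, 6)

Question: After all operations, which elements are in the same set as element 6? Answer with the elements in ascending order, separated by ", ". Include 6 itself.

Step 1: find(9) -> no change; set of 9 is {9}
Step 2: union(6, 7) -> merged; set of 6 now {6, 7}
Step 3: union(7, 6) -> already same set; set of 7 now {6, 7}
Step 4: union(2, 7) -> merged; set of 2 now {2, 6, 7}
Step 5: find(1) -> no change; set of 1 is {1}
Step 6: union(9, 6) -> merged; set of 9 now {2, 6, 7, 9}
Step 7: union(1, 4) -> merged; set of 1 now {1, 4}
Step 8: find(1) -> no change; set of 1 is {1, 4}
Step 9: union(1, 3) -> merged; set of 1 now {1, 3, 4}
Step 10: union(4, 6) -> merged; set of 4 now {1, 2, 3, 4, 6, 7, 9}
Step 11: find(6) -> no change; set of 6 is {1, 2, 3, 4, 6, 7, 9}
Step 12: union(7, 2) -> already same set; set of 7 now {1, 2, 3, 4, 6, 7, 9}
Step 13: find(6) -> no change; set of 6 is {1, 2, 3, 4, 6, 7, 9}
Step 14: union(0, 7) -> merged; set of 0 now {0, 1, 2, 3, 4, 6, 7, 9}
Step 15: union(3, 5) -> merged; set of 3 now {0, 1, 2, 3, 4, 5, 6, 7, 9}
Step 16: union(1, 5) -> already same set; set of 1 now {0, 1, 2, 3, 4, 5, 6, 7, 9}
Step 17: union(4, 6) -> already same set; set of 4 now {0, 1, 2, 3, 4, 5, 6, 7, 9}
Component of 6: {0, 1, 2, 3, 4, 5, 6, 7, 9}

Answer: 0, 1, 2, 3, 4, 5, 6, 7, 9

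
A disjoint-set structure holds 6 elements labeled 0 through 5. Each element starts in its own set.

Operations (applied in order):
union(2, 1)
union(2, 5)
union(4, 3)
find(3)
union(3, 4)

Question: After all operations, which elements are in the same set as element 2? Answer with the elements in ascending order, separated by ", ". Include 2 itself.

Answer: 1, 2, 5

Derivation:
Step 1: union(2, 1) -> merged; set of 2 now {1, 2}
Step 2: union(2, 5) -> merged; set of 2 now {1, 2, 5}
Step 3: union(4, 3) -> merged; set of 4 now {3, 4}
Step 4: find(3) -> no change; set of 3 is {3, 4}
Step 5: union(3, 4) -> already same set; set of 3 now {3, 4}
Component of 2: {1, 2, 5}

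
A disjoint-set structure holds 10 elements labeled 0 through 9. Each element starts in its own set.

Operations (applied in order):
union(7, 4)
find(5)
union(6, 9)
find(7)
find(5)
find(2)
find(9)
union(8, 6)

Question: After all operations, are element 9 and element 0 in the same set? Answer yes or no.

Step 1: union(7, 4) -> merged; set of 7 now {4, 7}
Step 2: find(5) -> no change; set of 5 is {5}
Step 3: union(6, 9) -> merged; set of 6 now {6, 9}
Step 4: find(7) -> no change; set of 7 is {4, 7}
Step 5: find(5) -> no change; set of 5 is {5}
Step 6: find(2) -> no change; set of 2 is {2}
Step 7: find(9) -> no change; set of 9 is {6, 9}
Step 8: union(8, 6) -> merged; set of 8 now {6, 8, 9}
Set of 9: {6, 8, 9}; 0 is not a member.

Answer: no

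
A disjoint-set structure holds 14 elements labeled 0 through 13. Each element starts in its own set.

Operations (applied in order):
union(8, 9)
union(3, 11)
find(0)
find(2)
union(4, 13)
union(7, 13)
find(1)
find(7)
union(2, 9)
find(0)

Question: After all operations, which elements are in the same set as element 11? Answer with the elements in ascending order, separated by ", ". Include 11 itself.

Answer: 3, 11

Derivation:
Step 1: union(8, 9) -> merged; set of 8 now {8, 9}
Step 2: union(3, 11) -> merged; set of 3 now {3, 11}
Step 3: find(0) -> no change; set of 0 is {0}
Step 4: find(2) -> no change; set of 2 is {2}
Step 5: union(4, 13) -> merged; set of 4 now {4, 13}
Step 6: union(7, 13) -> merged; set of 7 now {4, 7, 13}
Step 7: find(1) -> no change; set of 1 is {1}
Step 8: find(7) -> no change; set of 7 is {4, 7, 13}
Step 9: union(2, 9) -> merged; set of 2 now {2, 8, 9}
Step 10: find(0) -> no change; set of 0 is {0}
Component of 11: {3, 11}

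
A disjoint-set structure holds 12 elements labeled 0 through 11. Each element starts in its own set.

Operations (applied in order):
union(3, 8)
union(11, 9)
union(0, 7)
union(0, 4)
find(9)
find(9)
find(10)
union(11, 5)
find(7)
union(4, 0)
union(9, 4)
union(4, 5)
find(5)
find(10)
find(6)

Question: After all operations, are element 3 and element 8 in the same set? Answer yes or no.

Step 1: union(3, 8) -> merged; set of 3 now {3, 8}
Step 2: union(11, 9) -> merged; set of 11 now {9, 11}
Step 3: union(0, 7) -> merged; set of 0 now {0, 7}
Step 4: union(0, 4) -> merged; set of 0 now {0, 4, 7}
Step 5: find(9) -> no change; set of 9 is {9, 11}
Step 6: find(9) -> no change; set of 9 is {9, 11}
Step 7: find(10) -> no change; set of 10 is {10}
Step 8: union(11, 5) -> merged; set of 11 now {5, 9, 11}
Step 9: find(7) -> no change; set of 7 is {0, 4, 7}
Step 10: union(4, 0) -> already same set; set of 4 now {0, 4, 7}
Step 11: union(9, 4) -> merged; set of 9 now {0, 4, 5, 7, 9, 11}
Step 12: union(4, 5) -> already same set; set of 4 now {0, 4, 5, 7, 9, 11}
Step 13: find(5) -> no change; set of 5 is {0, 4, 5, 7, 9, 11}
Step 14: find(10) -> no change; set of 10 is {10}
Step 15: find(6) -> no change; set of 6 is {6}
Set of 3: {3, 8}; 8 is a member.

Answer: yes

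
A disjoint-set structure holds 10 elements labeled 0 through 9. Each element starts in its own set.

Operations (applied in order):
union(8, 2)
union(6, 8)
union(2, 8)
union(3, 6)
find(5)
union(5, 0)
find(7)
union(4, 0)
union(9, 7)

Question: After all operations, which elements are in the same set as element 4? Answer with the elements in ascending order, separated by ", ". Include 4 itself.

Step 1: union(8, 2) -> merged; set of 8 now {2, 8}
Step 2: union(6, 8) -> merged; set of 6 now {2, 6, 8}
Step 3: union(2, 8) -> already same set; set of 2 now {2, 6, 8}
Step 4: union(3, 6) -> merged; set of 3 now {2, 3, 6, 8}
Step 5: find(5) -> no change; set of 5 is {5}
Step 6: union(5, 0) -> merged; set of 5 now {0, 5}
Step 7: find(7) -> no change; set of 7 is {7}
Step 8: union(4, 0) -> merged; set of 4 now {0, 4, 5}
Step 9: union(9, 7) -> merged; set of 9 now {7, 9}
Component of 4: {0, 4, 5}

Answer: 0, 4, 5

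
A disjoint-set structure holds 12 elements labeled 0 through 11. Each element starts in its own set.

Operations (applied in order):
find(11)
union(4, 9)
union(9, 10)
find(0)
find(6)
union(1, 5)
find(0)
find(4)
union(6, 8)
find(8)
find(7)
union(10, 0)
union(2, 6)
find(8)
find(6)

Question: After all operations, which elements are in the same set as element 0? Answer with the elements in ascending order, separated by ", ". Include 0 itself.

Answer: 0, 4, 9, 10

Derivation:
Step 1: find(11) -> no change; set of 11 is {11}
Step 2: union(4, 9) -> merged; set of 4 now {4, 9}
Step 3: union(9, 10) -> merged; set of 9 now {4, 9, 10}
Step 4: find(0) -> no change; set of 0 is {0}
Step 5: find(6) -> no change; set of 6 is {6}
Step 6: union(1, 5) -> merged; set of 1 now {1, 5}
Step 7: find(0) -> no change; set of 0 is {0}
Step 8: find(4) -> no change; set of 4 is {4, 9, 10}
Step 9: union(6, 8) -> merged; set of 6 now {6, 8}
Step 10: find(8) -> no change; set of 8 is {6, 8}
Step 11: find(7) -> no change; set of 7 is {7}
Step 12: union(10, 0) -> merged; set of 10 now {0, 4, 9, 10}
Step 13: union(2, 6) -> merged; set of 2 now {2, 6, 8}
Step 14: find(8) -> no change; set of 8 is {2, 6, 8}
Step 15: find(6) -> no change; set of 6 is {2, 6, 8}
Component of 0: {0, 4, 9, 10}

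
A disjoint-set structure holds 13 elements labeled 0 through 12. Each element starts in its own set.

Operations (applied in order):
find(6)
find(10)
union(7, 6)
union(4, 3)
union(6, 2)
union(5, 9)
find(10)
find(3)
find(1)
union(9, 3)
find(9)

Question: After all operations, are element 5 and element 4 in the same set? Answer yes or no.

Answer: yes

Derivation:
Step 1: find(6) -> no change; set of 6 is {6}
Step 2: find(10) -> no change; set of 10 is {10}
Step 3: union(7, 6) -> merged; set of 7 now {6, 7}
Step 4: union(4, 3) -> merged; set of 4 now {3, 4}
Step 5: union(6, 2) -> merged; set of 6 now {2, 6, 7}
Step 6: union(5, 9) -> merged; set of 5 now {5, 9}
Step 7: find(10) -> no change; set of 10 is {10}
Step 8: find(3) -> no change; set of 3 is {3, 4}
Step 9: find(1) -> no change; set of 1 is {1}
Step 10: union(9, 3) -> merged; set of 9 now {3, 4, 5, 9}
Step 11: find(9) -> no change; set of 9 is {3, 4, 5, 9}
Set of 5: {3, 4, 5, 9}; 4 is a member.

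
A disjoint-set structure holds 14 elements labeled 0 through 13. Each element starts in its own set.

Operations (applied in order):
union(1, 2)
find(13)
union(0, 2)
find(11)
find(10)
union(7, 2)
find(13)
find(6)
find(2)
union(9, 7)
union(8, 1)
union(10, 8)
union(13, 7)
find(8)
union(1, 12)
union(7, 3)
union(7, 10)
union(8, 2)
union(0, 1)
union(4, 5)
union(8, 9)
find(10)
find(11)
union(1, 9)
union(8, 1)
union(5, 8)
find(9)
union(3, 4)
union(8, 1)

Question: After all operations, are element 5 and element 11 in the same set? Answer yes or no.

Answer: no

Derivation:
Step 1: union(1, 2) -> merged; set of 1 now {1, 2}
Step 2: find(13) -> no change; set of 13 is {13}
Step 3: union(0, 2) -> merged; set of 0 now {0, 1, 2}
Step 4: find(11) -> no change; set of 11 is {11}
Step 5: find(10) -> no change; set of 10 is {10}
Step 6: union(7, 2) -> merged; set of 7 now {0, 1, 2, 7}
Step 7: find(13) -> no change; set of 13 is {13}
Step 8: find(6) -> no change; set of 6 is {6}
Step 9: find(2) -> no change; set of 2 is {0, 1, 2, 7}
Step 10: union(9, 7) -> merged; set of 9 now {0, 1, 2, 7, 9}
Step 11: union(8, 1) -> merged; set of 8 now {0, 1, 2, 7, 8, 9}
Step 12: union(10, 8) -> merged; set of 10 now {0, 1, 2, 7, 8, 9, 10}
Step 13: union(13, 7) -> merged; set of 13 now {0, 1, 2, 7, 8, 9, 10, 13}
Step 14: find(8) -> no change; set of 8 is {0, 1, 2, 7, 8, 9, 10, 13}
Step 15: union(1, 12) -> merged; set of 1 now {0, 1, 2, 7, 8, 9, 10, 12, 13}
Step 16: union(7, 3) -> merged; set of 7 now {0, 1, 2, 3, 7, 8, 9, 10, 12, 13}
Step 17: union(7, 10) -> already same set; set of 7 now {0, 1, 2, 3, 7, 8, 9, 10, 12, 13}
Step 18: union(8, 2) -> already same set; set of 8 now {0, 1, 2, 3, 7, 8, 9, 10, 12, 13}
Step 19: union(0, 1) -> already same set; set of 0 now {0, 1, 2, 3, 7, 8, 9, 10, 12, 13}
Step 20: union(4, 5) -> merged; set of 4 now {4, 5}
Step 21: union(8, 9) -> already same set; set of 8 now {0, 1, 2, 3, 7, 8, 9, 10, 12, 13}
Step 22: find(10) -> no change; set of 10 is {0, 1, 2, 3, 7, 8, 9, 10, 12, 13}
Step 23: find(11) -> no change; set of 11 is {11}
Step 24: union(1, 9) -> already same set; set of 1 now {0, 1, 2, 3, 7, 8, 9, 10, 12, 13}
Step 25: union(8, 1) -> already same set; set of 8 now {0, 1, 2, 3, 7, 8, 9, 10, 12, 13}
Step 26: union(5, 8) -> merged; set of 5 now {0, 1, 2, 3, 4, 5, 7, 8, 9, 10, 12, 13}
Step 27: find(9) -> no change; set of 9 is {0, 1, 2, 3, 4, 5, 7, 8, 9, 10, 12, 13}
Step 28: union(3, 4) -> already same set; set of 3 now {0, 1, 2, 3, 4, 5, 7, 8, 9, 10, 12, 13}
Step 29: union(8, 1) -> already same set; set of 8 now {0, 1, 2, 3, 4, 5, 7, 8, 9, 10, 12, 13}
Set of 5: {0, 1, 2, 3, 4, 5, 7, 8, 9, 10, 12, 13}; 11 is not a member.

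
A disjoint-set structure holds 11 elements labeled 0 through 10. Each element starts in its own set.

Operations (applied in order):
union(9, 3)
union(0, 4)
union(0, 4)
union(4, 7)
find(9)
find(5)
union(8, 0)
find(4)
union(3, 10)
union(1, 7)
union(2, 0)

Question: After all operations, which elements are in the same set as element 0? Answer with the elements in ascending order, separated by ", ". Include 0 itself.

Step 1: union(9, 3) -> merged; set of 9 now {3, 9}
Step 2: union(0, 4) -> merged; set of 0 now {0, 4}
Step 3: union(0, 4) -> already same set; set of 0 now {0, 4}
Step 4: union(4, 7) -> merged; set of 4 now {0, 4, 7}
Step 5: find(9) -> no change; set of 9 is {3, 9}
Step 6: find(5) -> no change; set of 5 is {5}
Step 7: union(8, 0) -> merged; set of 8 now {0, 4, 7, 8}
Step 8: find(4) -> no change; set of 4 is {0, 4, 7, 8}
Step 9: union(3, 10) -> merged; set of 3 now {3, 9, 10}
Step 10: union(1, 7) -> merged; set of 1 now {0, 1, 4, 7, 8}
Step 11: union(2, 0) -> merged; set of 2 now {0, 1, 2, 4, 7, 8}
Component of 0: {0, 1, 2, 4, 7, 8}

Answer: 0, 1, 2, 4, 7, 8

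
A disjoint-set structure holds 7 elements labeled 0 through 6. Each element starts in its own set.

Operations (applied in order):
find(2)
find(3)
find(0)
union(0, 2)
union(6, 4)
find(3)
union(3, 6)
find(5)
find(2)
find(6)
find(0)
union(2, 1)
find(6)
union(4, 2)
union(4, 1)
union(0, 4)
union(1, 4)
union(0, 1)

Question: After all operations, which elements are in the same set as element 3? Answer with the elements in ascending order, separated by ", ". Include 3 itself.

Answer: 0, 1, 2, 3, 4, 6

Derivation:
Step 1: find(2) -> no change; set of 2 is {2}
Step 2: find(3) -> no change; set of 3 is {3}
Step 3: find(0) -> no change; set of 0 is {0}
Step 4: union(0, 2) -> merged; set of 0 now {0, 2}
Step 5: union(6, 4) -> merged; set of 6 now {4, 6}
Step 6: find(3) -> no change; set of 3 is {3}
Step 7: union(3, 6) -> merged; set of 3 now {3, 4, 6}
Step 8: find(5) -> no change; set of 5 is {5}
Step 9: find(2) -> no change; set of 2 is {0, 2}
Step 10: find(6) -> no change; set of 6 is {3, 4, 6}
Step 11: find(0) -> no change; set of 0 is {0, 2}
Step 12: union(2, 1) -> merged; set of 2 now {0, 1, 2}
Step 13: find(6) -> no change; set of 6 is {3, 4, 6}
Step 14: union(4, 2) -> merged; set of 4 now {0, 1, 2, 3, 4, 6}
Step 15: union(4, 1) -> already same set; set of 4 now {0, 1, 2, 3, 4, 6}
Step 16: union(0, 4) -> already same set; set of 0 now {0, 1, 2, 3, 4, 6}
Step 17: union(1, 4) -> already same set; set of 1 now {0, 1, 2, 3, 4, 6}
Step 18: union(0, 1) -> already same set; set of 0 now {0, 1, 2, 3, 4, 6}
Component of 3: {0, 1, 2, 3, 4, 6}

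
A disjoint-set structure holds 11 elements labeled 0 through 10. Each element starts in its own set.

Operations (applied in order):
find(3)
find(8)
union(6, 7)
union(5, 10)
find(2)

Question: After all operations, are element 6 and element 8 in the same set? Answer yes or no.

Step 1: find(3) -> no change; set of 3 is {3}
Step 2: find(8) -> no change; set of 8 is {8}
Step 3: union(6, 7) -> merged; set of 6 now {6, 7}
Step 4: union(5, 10) -> merged; set of 5 now {5, 10}
Step 5: find(2) -> no change; set of 2 is {2}
Set of 6: {6, 7}; 8 is not a member.

Answer: no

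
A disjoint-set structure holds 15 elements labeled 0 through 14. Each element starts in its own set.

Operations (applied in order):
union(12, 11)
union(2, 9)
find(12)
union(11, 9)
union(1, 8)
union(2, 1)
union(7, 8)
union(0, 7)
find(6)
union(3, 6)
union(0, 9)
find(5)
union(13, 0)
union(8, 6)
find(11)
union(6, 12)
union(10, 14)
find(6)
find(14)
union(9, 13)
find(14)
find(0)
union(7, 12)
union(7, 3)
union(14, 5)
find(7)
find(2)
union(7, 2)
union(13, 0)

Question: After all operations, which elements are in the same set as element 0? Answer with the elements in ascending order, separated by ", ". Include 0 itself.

Step 1: union(12, 11) -> merged; set of 12 now {11, 12}
Step 2: union(2, 9) -> merged; set of 2 now {2, 9}
Step 3: find(12) -> no change; set of 12 is {11, 12}
Step 4: union(11, 9) -> merged; set of 11 now {2, 9, 11, 12}
Step 5: union(1, 8) -> merged; set of 1 now {1, 8}
Step 6: union(2, 1) -> merged; set of 2 now {1, 2, 8, 9, 11, 12}
Step 7: union(7, 8) -> merged; set of 7 now {1, 2, 7, 8, 9, 11, 12}
Step 8: union(0, 7) -> merged; set of 0 now {0, 1, 2, 7, 8, 9, 11, 12}
Step 9: find(6) -> no change; set of 6 is {6}
Step 10: union(3, 6) -> merged; set of 3 now {3, 6}
Step 11: union(0, 9) -> already same set; set of 0 now {0, 1, 2, 7, 8, 9, 11, 12}
Step 12: find(5) -> no change; set of 5 is {5}
Step 13: union(13, 0) -> merged; set of 13 now {0, 1, 2, 7, 8, 9, 11, 12, 13}
Step 14: union(8, 6) -> merged; set of 8 now {0, 1, 2, 3, 6, 7, 8, 9, 11, 12, 13}
Step 15: find(11) -> no change; set of 11 is {0, 1, 2, 3, 6, 7, 8, 9, 11, 12, 13}
Step 16: union(6, 12) -> already same set; set of 6 now {0, 1, 2, 3, 6, 7, 8, 9, 11, 12, 13}
Step 17: union(10, 14) -> merged; set of 10 now {10, 14}
Step 18: find(6) -> no change; set of 6 is {0, 1, 2, 3, 6, 7, 8, 9, 11, 12, 13}
Step 19: find(14) -> no change; set of 14 is {10, 14}
Step 20: union(9, 13) -> already same set; set of 9 now {0, 1, 2, 3, 6, 7, 8, 9, 11, 12, 13}
Step 21: find(14) -> no change; set of 14 is {10, 14}
Step 22: find(0) -> no change; set of 0 is {0, 1, 2, 3, 6, 7, 8, 9, 11, 12, 13}
Step 23: union(7, 12) -> already same set; set of 7 now {0, 1, 2, 3, 6, 7, 8, 9, 11, 12, 13}
Step 24: union(7, 3) -> already same set; set of 7 now {0, 1, 2, 3, 6, 7, 8, 9, 11, 12, 13}
Step 25: union(14, 5) -> merged; set of 14 now {5, 10, 14}
Step 26: find(7) -> no change; set of 7 is {0, 1, 2, 3, 6, 7, 8, 9, 11, 12, 13}
Step 27: find(2) -> no change; set of 2 is {0, 1, 2, 3, 6, 7, 8, 9, 11, 12, 13}
Step 28: union(7, 2) -> already same set; set of 7 now {0, 1, 2, 3, 6, 7, 8, 9, 11, 12, 13}
Step 29: union(13, 0) -> already same set; set of 13 now {0, 1, 2, 3, 6, 7, 8, 9, 11, 12, 13}
Component of 0: {0, 1, 2, 3, 6, 7, 8, 9, 11, 12, 13}

Answer: 0, 1, 2, 3, 6, 7, 8, 9, 11, 12, 13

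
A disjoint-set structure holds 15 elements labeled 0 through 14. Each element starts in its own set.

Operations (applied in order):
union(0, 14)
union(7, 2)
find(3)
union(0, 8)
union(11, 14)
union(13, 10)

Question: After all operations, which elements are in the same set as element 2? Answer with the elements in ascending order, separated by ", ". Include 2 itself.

Step 1: union(0, 14) -> merged; set of 0 now {0, 14}
Step 2: union(7, 2) -> merged; set of 7 now {2, 7}
Step 3: find(3) -> no change; set of 3 is {3}
Step 4: union(0, 8) -> merged; set of 0 now {0, 8, 14}
Step 5: union(11, 14) -> merged; set of 11 now {0, 8, 11, 14}
Step 6: union(13, 10) -> merged; set of 13 now {10, 13}
Component of 2: {2, 7}

Answer: 2, 7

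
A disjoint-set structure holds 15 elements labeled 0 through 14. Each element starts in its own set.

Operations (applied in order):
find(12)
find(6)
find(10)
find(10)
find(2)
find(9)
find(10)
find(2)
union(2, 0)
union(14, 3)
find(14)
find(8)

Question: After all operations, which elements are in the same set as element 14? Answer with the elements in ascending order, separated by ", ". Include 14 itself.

Answer: 3, 14

Derivation:
Step 1: find(12) -> no change; set of 12 is {12}
Step 2: find(6) -> no change; set of 6 is {6}
Step 3: find(10) -> no change; set of 10 is {10}
Step 4: find(10) -> no change; set of 10 is {10}
Step 5: find(2) -> no change; set of 2 is {2}
Step 6: find(9) -> no change; set of 9 is {9}
Step 7: find(10) -> no change; set of 10 is {10}
Step 8: find(2) -> no change; set of 2 is {2}
Step 9: union(2, 0) -> merged; set of 2 now {0, 2}
Step 10: union(14, 3) -> merged; set of 14 now {3, 14}
Step 11: find(14) -> no change; set of 14 is {3, 14}
Step 12: find(8) -> no change; set of 8 is {8}
Component of 14: {3, 14}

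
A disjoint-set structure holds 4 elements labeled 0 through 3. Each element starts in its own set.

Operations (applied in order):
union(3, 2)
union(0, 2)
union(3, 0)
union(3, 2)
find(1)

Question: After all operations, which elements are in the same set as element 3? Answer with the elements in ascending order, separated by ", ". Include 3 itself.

Step 1: union(3, 2) -> merged; set of 3 now {2, 3}
Step 2: union(0, 2) -> merged; set of 0 now {0, 2, 3}
Step 3: union(3, 0) -> already same set; set of 3 now {0, 2, 3}
Step 4: union(3, 2) -> already same set; set of 3 now {0, 2, 3}
Step 5: find(1) -> no change; set of 1 is {1}
Component of 3: {0, 2, 3}

Answer: 0, 2, 3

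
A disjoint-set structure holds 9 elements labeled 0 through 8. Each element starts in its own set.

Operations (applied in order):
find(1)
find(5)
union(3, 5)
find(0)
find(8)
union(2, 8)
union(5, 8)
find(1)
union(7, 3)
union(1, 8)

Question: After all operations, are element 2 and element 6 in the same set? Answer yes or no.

Step 1: find(1) -> no change; set of 1 is {1}
Step 2: find(5) -> no change; set of 5 is {5}
Step 3: union(3, 5) -> merged; set of 3 now {3, 5}
Step 4: find(0) -> no change; set of 0 is {0}
Step 5: find(8) -> no change; set of 8 is {8}
Step 6: union(2, 8) -> merged; set of 2 now {2, 8}
Step 7: union(5, 8) -> merged; set of 5 now {2, 3, 5, 8}
Step 8: find(1) -> no change; set of 1 is {1}
Step 9: union(7, 3) -> merged; set of 7 now {2, 3, 5, 7, 8}
Step 10: union(1, 8) -> merged; set of 1 now {1, 2, 3, 5, 7, 8}
Set of 2: {1, 2, 3, 5, 7, 8}; 6 is not a member.

Answer: no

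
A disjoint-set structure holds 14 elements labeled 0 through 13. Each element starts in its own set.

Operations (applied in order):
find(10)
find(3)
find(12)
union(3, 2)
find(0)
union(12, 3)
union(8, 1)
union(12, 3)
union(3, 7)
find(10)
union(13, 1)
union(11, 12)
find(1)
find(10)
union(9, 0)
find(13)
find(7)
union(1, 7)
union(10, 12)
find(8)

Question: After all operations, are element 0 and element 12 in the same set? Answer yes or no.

Answer: no

Derivation:
Step 1: find(10) -> no change; set of 10 is {10}
Step 2: find(3) -> no change; set of 3 is {3}
Step 3: find(12) -> no change; set of 12 is {12}
Step 4: union(3, 2) -> merged; set of 3 now {2, 3}
Step 5: find(0) -> no change; set of 0 is {0}
Step 6: union(12, 3) -> merged; set of 12 now {2, 3, 12}
Step 7: union(8, 1) -> merged; set of 8 now {1, 8}
Step 8: union(12, 3) -> already same set; set of 12 now {2, 3, 12}
Step 9: union(3, 7) -> merged; set of 3 now {2, 3, 7, 12}
Step 10: find(10) -> no change; set of 10 is {10}
Step 11: union(13, 1) -> merged; set of 13 now {1, 8, 13}
Step 12: union(11, 12) -> merged; set of 11 now {2, 3, 7, 11, 12}
Step 13: find(1) -> no change; set of 1 is {1, 8, 13}
Step 14: find(10) -> no change; set of 10 is {10}
Step 15: union(9, 0) -> merged; set of 9 now {0, 9}
Step 16: find(13) -> no change; set of 13 is {1, 8, 13}
Step 17: find(7) -> no change; set of 7 is {2, 3, 7, 11, 12}
Step 18: union(1, 7) -> merged; set of 1 now {1, 2, 3, 7, 8, 11, 12, 13}
Step 19: union(10, 12) -> merged; set of 10 now {1, 2, 3, 7, 8, 10, 11, 12, 13}
Step 20: find(8) -> no change; set of 8 is {1, 2, 3, 7, 8, 10, 11, 12, 13}
Set of 0: {0, 9}; 12 is not a member.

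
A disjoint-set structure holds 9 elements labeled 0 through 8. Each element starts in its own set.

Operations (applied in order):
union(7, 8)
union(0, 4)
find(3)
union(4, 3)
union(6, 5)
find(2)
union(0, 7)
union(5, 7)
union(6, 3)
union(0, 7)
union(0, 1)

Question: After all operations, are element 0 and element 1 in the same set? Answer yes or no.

Answer: yes

Derivation:
Step 1: union(7, 8) -> merged; set of 7 now {7, 8}
Step 2: union(0, 4) -> merged; set of 0 now {0, 4}
Step 3: find(3) -> no change; set of 3 is {3}
Step 4: union(4, 3) -> merged; set of 4 now {0, 3, 4}
Step 5: union(6, 5) -> merged; set of 6 now {5, 6}
Step 6: find(2) -> no change; set of 2 is {2}
Step 7: union(0, 7) -> merged; set of 0 now {0, 3, 4, 7, 8}
Step 8: union(5, 7) -> merged; set of 5 now {0, 3, 4, 5, 6, 7, 8}
Step 9: union(6, 3) -> already same set; set of 6 now {0, 3, 4, 5, 6, 7, 8}
Step 10: union(0, 7) -> already same set; set of 0 now {0, 3, 4, 5, 6, 7, 8}
Step 11: union(0, 1) -> merged; set of 0 now {0, 1, 3, 4, 5, 6, 7, 8}
Set of 0: {0, 1, 3, 4, 5, 6, 7, 8}; 1 is a member.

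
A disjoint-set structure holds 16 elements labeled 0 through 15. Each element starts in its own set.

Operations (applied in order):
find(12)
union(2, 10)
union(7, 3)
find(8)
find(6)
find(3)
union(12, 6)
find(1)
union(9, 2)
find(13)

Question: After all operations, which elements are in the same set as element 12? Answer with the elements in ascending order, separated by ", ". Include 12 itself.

Answer: 6, 12

Derivation:
Step 1: find(12) -> no change; set of 12 is {12}
Step 2: union(2, 10) -> merged; set of 2 now {2, 10}
Step 3: union(7, 3) -> merged; set of 7 now {3, 7}
Step 4: find(8) -> no change; set of 8 is {8}
Step 5: find(6) -> no change; set of 6 is {6}
Step 6: find(3) -> no change; set of 3 is {3, 7}
Step 7: union(12, 6) -> merged; set of 12 now {6, 12}
Step 8: find(1) -> no change; set of 1 is {1}
Step 9: union(9, 2) -> merged; set of 9 now {2, 9, 10}
Step 10: find(13) -> no change; set of 13 is {13}
Component of 12: {6, 12}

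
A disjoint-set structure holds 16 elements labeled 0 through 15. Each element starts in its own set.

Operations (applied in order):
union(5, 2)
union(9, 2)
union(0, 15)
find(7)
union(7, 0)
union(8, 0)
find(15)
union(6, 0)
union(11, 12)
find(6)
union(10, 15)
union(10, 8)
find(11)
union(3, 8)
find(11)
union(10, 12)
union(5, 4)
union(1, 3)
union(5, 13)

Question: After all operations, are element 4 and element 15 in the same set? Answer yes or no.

Answer: no

Derivation:
Step 1: union(5, 2) -> merged; set of 5 now {2, 5}
Step 2: union(9, 2) -> merged; set of 9 now {2, 5, 9}
Step 3: union(0, 15) -> merged; set of 0 now {0, 15}
Step 4: find(7) -> no change; set of 7 is {7}
Step 5: union(7, 0) -> merged; set of 7 now {0, 7, 15}
Step 6: union(8, 0) -> merged; set of 8 now {0, 7, 8, 15}
Step 7: find(15) -> no change; set of 15 is {0, 7, 8, 15}
Step 8: union(6, 0) -> merged; set of 6 now {0, 6, 7, 8, 15}
Step 9: union(11, 12) -> merged; set of 11 now {11, 12}
Step 10: find(6) -> no change; set of 6 is {0, 6, 7, 8, 15}
Step 11: union(10, 15) -> merged; set of 10 now {0, 6, 7, 8, 10, 15}
Step 12: union(10, 8) -> already same set; set of 10 now {0, 6, 7, 8, 10, 15}
Step 13: find(11) -> no change; set of 11 is {11, 12}
Step 14: union(3, 8) -> merged; set of 3 now {0, 3, 6, 7, 8, 10, 15}
Step 15: find(11) -> no change; set of 11 is {11, 12}
Step 16: union(10, 12) -> merged; set of 10 now {0, 3, 6, 7, 8, 10, 11, 12, 15}
Step 17: union(5, 4) -> merged; set of 5 now {2, 4, 5, 9}
Step 18: union(1, 3) -> merged; set of 1 now {0, 1, 3, 6, 7, 8, 10, 11, 12, 15}
Step 19: union(5, 13) -> merged; set of 5 now {2, 4, 5, 9, 13}
Set of 4: {2, 4, 5, 9, 13}; 15 is not a member.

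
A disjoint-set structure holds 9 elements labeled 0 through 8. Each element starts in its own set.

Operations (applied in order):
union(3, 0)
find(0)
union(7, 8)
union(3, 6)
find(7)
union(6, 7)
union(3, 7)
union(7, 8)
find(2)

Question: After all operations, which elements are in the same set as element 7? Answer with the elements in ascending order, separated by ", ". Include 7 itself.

Answer: 0, 3, 6, 7, 8

Derivation:
Step 1: union(3, 0) -> merged; set of 3 now {0, 3}
Step 2: find(0) -> no change; set of 0 is {0, 3}
Step 3: union(7, 8) -> merged; set of 7 now {7, 8}
Step 4: union(3, 6) -> merged; set of 3 now {0, 3, 6}
Step 5: find(7) -> no change; set of 7 is {7, 8}
Step 6: union(6, 7) -> merged; set of 6 now {0, 3, 6, 7, 8}
Step 7: union(3, 7) -> already same set; set of 3 now {0, 3, 6, 7, 8}
Step 8: union(7, 8) -> already same set; set of 7 now {0, 3, 6, 7, 8}
Step 9: find(2) -> no change; set of 2 is {2}
Component of 7: {0, 3, 6, 7, 8}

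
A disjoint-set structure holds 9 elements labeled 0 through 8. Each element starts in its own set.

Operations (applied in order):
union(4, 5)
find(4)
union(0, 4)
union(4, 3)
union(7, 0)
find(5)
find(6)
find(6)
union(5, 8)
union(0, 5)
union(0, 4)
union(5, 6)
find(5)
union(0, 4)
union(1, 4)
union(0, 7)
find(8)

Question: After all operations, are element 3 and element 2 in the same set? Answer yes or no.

Answer: no

Derivation:
Step 1: union(4, 5) -> merged; set of 4 now {4, 5}
Step 2: find(4) -> no change; set of 4 is {4, 5}
Step 3: union(0, 4) -> merged; set of 0 now {0, 4, 5}
Step 4: union(4, 3) -> merged; set of 4 now {0, 3, 4, 5}
Step 5: union(7, 0) -> merged; set of 7 now {0, 3, 4, 5, 7}
Step 6: find(5) -> no change; set of 5 is {0, 3, 4, 5, 7}
Step 7: find(6) -> no change; set of 6 is {6}
Step 8: find(6) -> no change; set of 6 is {6}
Step 9: union(5, 8) -> merged; set of 5 now {0, 3, 4, 5, 7, 8}
Step 10: union(0, 5) -> already same set; set of 0 now {0, 3, 4, 5, 7, 8}
Step 11: union(0, 4) -> already same set; set of 0 now {0, 3, 4, 5, 7, 8}
Step 12: union(5, 6) -> merged; set of 5 now {0, 3, 4, 5, 6, 7, 8}
Step 13: find(5) -> no change; set of 5 is {0, 3, 4, 5, 6, 7, 8}
Step 14: union(0, 4) -> already same set; set of 0 now {0, 3, 4, 5, 6, 7, 8}
Step 15: union(1, 4) -> merged; set of 1 now {0, 1, 3, 4, 5, 6, 7, 8}
Step 16: union(0, 7) -> already same set; set of 0 now {0, 1, 3, 4, 5, 6, 7, 8}
Step 17: find(8) -> no change; set of 8 is {0, 1, 3, 4, 5, 6, 7, 8}
Set of 3: {0, 1, 3, 4, 5, 6, 7, 8}; 2 is not a member.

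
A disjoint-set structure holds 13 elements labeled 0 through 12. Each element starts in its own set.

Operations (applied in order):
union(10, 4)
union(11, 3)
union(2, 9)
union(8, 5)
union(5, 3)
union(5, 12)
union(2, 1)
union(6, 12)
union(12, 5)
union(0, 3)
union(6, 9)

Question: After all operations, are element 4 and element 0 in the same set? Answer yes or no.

Answer: no

Derivation:
Step 1: union(10, 4) -> merged; set of 10 now {4, 10}
Step 2: union(11, 3) -> merged; set of 11 now {3, 11}
Step 3: union(2, 9) -> merged; set of 2 now {2, 9}
Step 4: union(8, 5) -> merged; set of 8 now {5, 8}
Step 5: union(5, 3) -> merged; set of 5 now {3, 5, 8, 11}
Step 6: union(5, 12) -> merged; set of 5 now {3, 5, 8, 11, 12}
Step 7: union(2, 1) -> merged; set of 2 now {1, 2, 9}
Step 8: union(6, 12) -> merged; set of 6 now {3, 5, 6, 8, 11, 12}
Step 9: union(12, 5) -> already same set; set of 12 now {3, 5, 6, 8, 11, 12}
Step 10: union(0, 3) -> merged; set of 0 now {0, 3, 5, 6, 8, 11, 12}
Step 11: union(6, 9) -> merged; set of 6 now {0, 1, 2, 3, 5, 6, 8, 9, 11, 12}
Set of 4: {4, 10}; 0 is not a member.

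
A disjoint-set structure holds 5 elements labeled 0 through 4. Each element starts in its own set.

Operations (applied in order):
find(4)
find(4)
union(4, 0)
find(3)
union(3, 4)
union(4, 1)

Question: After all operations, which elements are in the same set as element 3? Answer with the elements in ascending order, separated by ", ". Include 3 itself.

Step 1: find(4) -> no change; set of 4 is {4}
Step 2: find(4) -> no change; set of 4 is {4}
Step 3: union(4, 0) -> merged; set of 4 now {0, 4}
Step 4: find(3) -> no change; set of 3 is {3}
Step 5: union(3, 4) -> merged; set of 3 now {0, 3, 4}
Step 6: union(4, 1) -> merged; set of 4 now {0, 1, 3, 4}
Component of 3: {0, 1, 3, 4}

Answer: 0, 1, 3, 4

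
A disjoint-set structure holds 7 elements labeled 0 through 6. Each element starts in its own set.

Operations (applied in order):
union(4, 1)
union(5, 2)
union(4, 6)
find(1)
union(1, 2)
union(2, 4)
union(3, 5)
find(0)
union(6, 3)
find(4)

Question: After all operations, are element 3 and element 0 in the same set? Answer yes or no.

Answer: no

Derivation:
Step 1: union(4, 1) -> merged; set of 4 now {1, 4}
Step 2: union(5, 2) -> merged; set of 5 now {2, 5}
Step 3: union(4, 6) -> merged; set of 4 now {1, 4, 6}
Step 4: find(1) -> no change; set of 1 is {1, 4, 6}
Step 5: union(1, 2) -> merged; set of 1 now {1, 2, 4, 5, 6}
Step 6: union(2, 4) -> already same set; set of 2 now {1, 2, 4, 5, 6}
Step 7: union(3, 5) -> merged; set of 3 now {1, 2, 3, 4, 5, 6}
Step 8: find(0) -> no change; set of 0 is {0}
Step 9: union(6, 3) -> already same set; set of 6 now {1, 2, 3, 4, 5, 6}
Step 10: find(4) -> no change; set of 4 is {1, 2, 3, 4, 5, 6}
Set of 3: {1, 2, 3, 4, 5, 6}; 0 is not a member.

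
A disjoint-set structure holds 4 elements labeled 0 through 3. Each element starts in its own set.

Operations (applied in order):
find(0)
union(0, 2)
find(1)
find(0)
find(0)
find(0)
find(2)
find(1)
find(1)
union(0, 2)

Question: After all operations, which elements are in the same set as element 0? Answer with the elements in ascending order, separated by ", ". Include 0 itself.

Step 1: find(0) -> no change; set of 0 is {0}
Step 2: union(0, 2) -> merged; set of 0 now {0, 2}
Step 3: find(1) -> no change; set of 1 is {1}
Step 4: find(0) -> no change; set of 0 is {0, 2}
Step 5: find(0) -> no change; set of 0 is {0, 2}
Step 6: find(0) -> no change; set of 0 is {0, 2}
Step 7: find(2) -> no change; set of 2 is {0, 2}
Step 8: find(1) -> no change; set of 1 is {1}
Step 9: find(1) -> no change; set of 1 is {1}
Step 10: union(0, 2) -> already same set; set of 0 now {0, 2}
Component of 0: {0, 2}

Answer: 0, 2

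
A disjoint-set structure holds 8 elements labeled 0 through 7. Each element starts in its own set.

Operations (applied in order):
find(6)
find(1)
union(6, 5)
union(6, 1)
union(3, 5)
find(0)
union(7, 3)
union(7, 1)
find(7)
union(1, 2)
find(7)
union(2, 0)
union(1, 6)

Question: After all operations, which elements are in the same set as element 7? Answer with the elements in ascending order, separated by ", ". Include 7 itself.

Step 1: find(6) -> no change; set of 6 is {6}
Step 2: find(1) -> no change; set of 1 is {1}
Step 3: union(6, 5) -> merged; set of 6 now {5, 6}
Step 4: union(6, 1) -> merged; set of 6 now {1, 5, 6}
Step 5: union(3, 5) -> merged; set of 3 now {1, 3, 5, 6}
Step 6: find(0) -> no change; set of 0 is {0}
Step 7: union(7, 3) -> merged; set of 7 now {1, 3, 5, 6, 7}
Step 8: union(7, 1) -> already same set; set of 7 now {1, 3, 5, 6, 7}
Step 9: find(7) -> no change; set of 7 is {1, 3, 5, 6, 7}
Step 10: union(1, 2) -> merged; set of 1 now {1, 2, 3, 5, 6, 7}
Step 11: find(7) -> no change; set of 7 is {1, 2, 3, 5, 6, 7}
Step 12: union(2, 0) -> merged; set of 2 now {0, 1, 2, 3, 5, 6, 7}
Step 13: union(1, 6) -> already same set; set of 1 now {0, 1, 2, 3, 5, 6, 7}
Component of 7: {0, 1, 2, 3, 5, 6, 7}

Answer: 0, 1, 2, 3, 5, 6, 7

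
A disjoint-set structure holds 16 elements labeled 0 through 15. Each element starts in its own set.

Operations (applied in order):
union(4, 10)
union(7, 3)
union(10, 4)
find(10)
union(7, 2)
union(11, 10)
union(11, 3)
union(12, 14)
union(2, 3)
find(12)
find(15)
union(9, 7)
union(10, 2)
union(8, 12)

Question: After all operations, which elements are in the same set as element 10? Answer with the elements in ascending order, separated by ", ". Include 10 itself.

Answer: 2, 3, 4, 7, 9, 10, 11

Derivation:
Step 1: union(4, 10) -> merged; set of 4 now {4, 10}
Step 2: union(7, 3) -> merged; set of 7 now {3, 7}
Step 3: union(10, 4) -> already same set; set of 10 now {4, 10}
Step 4: find(10) -> no change; set of 10 is {4, 10}
Step 5: union(7, 2) -> merged; set of 7 now {2, 3, 7}
Step 6: union(11, 10) -> merged; set of 11 now {4, 10, 11}
Step 7: union(11, 3) -> merged; set of 11 now {2, 3, 4, 7, 10, 11}
Step 8: union(12, 14) -> merged; set of 12 now {12, 14}
Step 9: union(2, 3) -> already same set; set of 2 now {2, 3, 4, 7, 10, 11}
Step 10: find(12) -> no change; set of 12 is {12, 14}
Step 11: find(15) -> no change; set of 15 is {15}
Step 12: union(9, 7) -> merged; set of 9 now {2, 3, 4, 7, 9, 10, 11}
Step 13: union(10, 2) -> already same set; set of 10 now {2, 3, 4, 7, 9, 10, 11}
Step 14: union(8, 12) -> merged; set of 8 now {8, 12, 14}
Component of 10: {2, 3, 4, 7, 9, 10, 11}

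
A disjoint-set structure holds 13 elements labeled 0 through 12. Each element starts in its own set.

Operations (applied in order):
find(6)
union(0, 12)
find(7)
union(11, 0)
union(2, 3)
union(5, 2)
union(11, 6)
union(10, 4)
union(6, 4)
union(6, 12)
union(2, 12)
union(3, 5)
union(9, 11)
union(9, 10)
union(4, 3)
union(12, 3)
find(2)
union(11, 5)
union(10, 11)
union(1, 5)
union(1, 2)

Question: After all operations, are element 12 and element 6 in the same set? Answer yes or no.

Step 1: find(6) -> no change; set of 6 is {6}
Step 2: union(0, 12) -> merged; set of 0 now {0, 12}
Step 3: find(7) -> no change; set of 7 is {7}
Step 4: union(11, 0) -> merged; set of 11 now {0, 11, 12}
Step 5: union(2, 3) -> merged; set of 2 now {2, 3}
Step 6: union(5, 2) -> merged; set of 5 now {2, 3, 5}
Step 7: union(11, 6) -> merged; set of 11 now {0, 6, 11, 12}
Step 8: union(10, 4) -> merged; set of 10 now {4, 10}
Step 9: union(6, 4) -> merged; set of 6 now {0, 4, 6, 10, 11, 12}
Step 10: union(6, 12) -> already same set; set of 6 now {0, 4, 6, 10, 11, 12}
Step 11: union(2, 12) -> merged; set of 2 now {0, 2, 3, 4, 5, 6, 10, 11, 12}
Step 12: union(3, 5) -> already same set; set of 3 now {0, 2, 3, 4, 5, 6, 10, 11, 12}
Step 13: union(9, 11) -> merged; set of 9 now {0, 2, 3, 4, 5, 6, 9, 10, 11, 12}
Step 14: union(9, 10) -> already same set; set of 9 now {0, 2, 3, 4, 5, 6, 9, 10, 11, 12}
Step 15: union(4, 3) -> already same set; set of 4 now {0, 2, 3, 4, 5, 6, 9, 10, 11, 12}
Step 16: union(12, 3) -> already same set; set of 12 now {0, 2, 3, 4, 5, 6, 9, 10, 11, 12}
Step 17: find(2) -> no change; set of 2 is {0, 2, 3, 4, 5, 6, 9, 10, 11, 12}
Step 18: union(11, 5) -> already same set; set of 11 now {0, 2, 3, 4, 5, 6, 9, 10, 11, 12}
Step 19: union(10, 11) -> already same set; set of 10 now {0, 2, 3, 4, 5, 6, 9, 10, 11, 12}
Step 20: union(1, 5) -> merged; set of 1 now {0, 1, 2, 3, 4, 5, 6, 9, 10, 11, 12}
Step 21: union(1, 2) -> already same set; set of 1 now {0, 1, 2, 3, 4, 5, 6, 9, 10, 11, 12}
Set of 12: {0, 1, 2, 3, 4, 5, 6, 9, 10, 11, 12}; 6 is a member.

Answer: yes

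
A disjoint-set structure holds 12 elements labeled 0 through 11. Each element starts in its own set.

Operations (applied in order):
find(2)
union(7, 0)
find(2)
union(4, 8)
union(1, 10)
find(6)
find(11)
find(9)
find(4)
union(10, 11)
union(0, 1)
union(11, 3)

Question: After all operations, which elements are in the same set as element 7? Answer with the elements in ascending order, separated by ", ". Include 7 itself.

Step 1: find(2) -> no change; set of 2 is {2}
Step 2: union(7, 0) -> merged; set of 7 now {0, 7}
Step 3: find(2) -> no change; set of 2 is {2}
Step 4: union(4, 8) -> merged; set of 4 now {4, 8}
Step 5: union(1, 10) -> merged; set of 1 now {1, 10}
Step 6: find(6) -> no change; set of 6 is {6}
Step 7: find(11) -> no change; set of 11 is {11}
Step 8: find(9) -> no change; set of 9 is {9}
Step 9: find(4) -> no change; set of 4 is {4, 8}
Step 10: union(10, 11) -> merged; set of 10 now {1, 10, 11}
Step 11: union(0, 1) -> merged; set of 0 now {0, 1, 7, 10, 11}
Step 12: union(11, 3) -> merged; set of 11 now {0, 1, 3, 7, 10, 11}
Component of 7: {0, 1, 3, 7, 10, 11}

Answer: 0, 1, 3, 7, 10, 11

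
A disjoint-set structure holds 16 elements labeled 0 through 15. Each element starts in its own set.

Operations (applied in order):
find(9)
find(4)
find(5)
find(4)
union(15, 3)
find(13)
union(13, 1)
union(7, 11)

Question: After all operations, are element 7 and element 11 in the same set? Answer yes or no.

Answer: yes

Derivation:
Step 1: find(9) -> no change; set of 9 is {9}
Step 2: find(4) -> no change; set of 4 is {4}
Step 3: find(5) -> no change; set of 5 is {5}
Step 4: find(4) -> no change; set of 4 is {4}
Step 5: union(15, 3) -> merged; set of 15 now {3, 15}
Step 6: find(13) -> no change; set of 13 is {13}
Step 7: union(13, 1) -> merged; set of 13 now {1, 13}
Step 8: union(7, 11) -> merged; set of 7 now {7, 11}
Set of 7: {7, 11}; 11 is a member.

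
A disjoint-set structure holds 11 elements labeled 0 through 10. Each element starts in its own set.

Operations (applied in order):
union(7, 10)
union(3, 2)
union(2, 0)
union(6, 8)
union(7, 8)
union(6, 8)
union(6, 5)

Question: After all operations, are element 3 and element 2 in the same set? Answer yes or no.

Step 1: union(7, 10) -> merged; set of 7 now {7, 10}
Step 2: union(3, 2) -> merged; set of 3 now {2, 3}
Step 3: union(2, 0) -> merged; set of 2 now {0, 2, 3}
Step 4: union(6, 8) -> merged; set of 6 now {6, 8}
Step 5: union(7, 8) -> merged; set of 7 now {6, 7, 8, 10}
Step 6: union(6, 8) -> already same set; set of 6 now {6, 7, 8, 10}
Step 7: union(6, 5) -> merged; set of 6 now {5, 6, 7, 8, 10}
Set of 3: {0, 2, 3}; 2 is a member.

Answer: yes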